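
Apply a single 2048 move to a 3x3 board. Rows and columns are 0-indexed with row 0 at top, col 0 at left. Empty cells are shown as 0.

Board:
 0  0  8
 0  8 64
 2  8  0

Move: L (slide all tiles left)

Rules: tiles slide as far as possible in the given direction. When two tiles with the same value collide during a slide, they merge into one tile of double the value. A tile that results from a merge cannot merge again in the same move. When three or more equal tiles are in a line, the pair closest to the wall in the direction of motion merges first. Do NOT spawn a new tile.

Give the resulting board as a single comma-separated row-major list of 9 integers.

Slide left:
row 0: [0, 0, 8] -> [8, 0, 0]
row 1: [0, 8, 64] -> [8, 64, 0]
row 2: [2, 8, 0] -> [2, 8, 0]

Answer: 8, 0, 0, 8, 64, 0, 2, 8, 0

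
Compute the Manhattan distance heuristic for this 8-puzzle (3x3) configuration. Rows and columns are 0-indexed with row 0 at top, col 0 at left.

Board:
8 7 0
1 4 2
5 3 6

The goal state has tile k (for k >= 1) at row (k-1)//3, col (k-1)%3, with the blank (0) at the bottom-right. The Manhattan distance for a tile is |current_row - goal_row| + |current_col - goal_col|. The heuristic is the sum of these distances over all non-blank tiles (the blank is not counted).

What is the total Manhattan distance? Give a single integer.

Tile 8: at (0,0), goal (2,1), distance |0-2|+|0-1| = 3
Tile 7: at (0,1), goal (2,0), distance |0-2|+|1-0| = 3
Tile 1: at (1,0), goal (0,0), distance |1-0|+|0-0| = 1
Tile 4: at (1,1), goal (1,0), distance |1-1|+|1-0| = 1
Tile 2: at (1,2), goal (0,1), distance |1-0|+|2-1| = 2
Tile 5: at (2,0), goal (1,1), distance |2-1|+|0-1| = 2
Tile 3: at (2,1), goal (0,2), distance |2-0|+|1-2| = 3
Tile 6: at (2,2), goal (1,2), distance |2-1|+|2-2| = 1
Sum: 3 + 3 + 1 + 1 + 2 + 2 + 3 + 1 = 16

Answer: 16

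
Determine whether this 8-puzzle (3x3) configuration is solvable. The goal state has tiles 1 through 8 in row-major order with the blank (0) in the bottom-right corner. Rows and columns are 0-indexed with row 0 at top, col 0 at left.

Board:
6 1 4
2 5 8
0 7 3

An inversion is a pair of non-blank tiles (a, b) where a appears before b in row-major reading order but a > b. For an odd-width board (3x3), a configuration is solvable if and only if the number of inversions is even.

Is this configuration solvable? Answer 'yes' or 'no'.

Inversions (pairs i<j in row-major order where tile[i] > tile[j] > 0): 11
11 is odd, so the puzzle is not solvable.

Answer: no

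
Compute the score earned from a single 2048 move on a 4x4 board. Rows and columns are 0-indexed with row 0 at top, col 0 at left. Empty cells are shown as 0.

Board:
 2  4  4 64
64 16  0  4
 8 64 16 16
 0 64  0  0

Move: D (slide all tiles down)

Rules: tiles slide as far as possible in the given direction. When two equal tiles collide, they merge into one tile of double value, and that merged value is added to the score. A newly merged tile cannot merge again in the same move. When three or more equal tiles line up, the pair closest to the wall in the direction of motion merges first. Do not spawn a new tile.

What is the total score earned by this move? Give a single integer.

Answer: 128

Derivation:
Slide down:
col 0: [2, 64, 8, 0] -> [0, 2, 64, 8]  score +0 (running 0)
col 1: [4, 16, 64, 64] -> [0, 4, 16, 128]  score +128 (running 128)
col 2: [4, 0, 16, 0] -> [0, 0, 4, 16]  score +0 (running 128)
col 3: [64, 4, 16, 0] -> [0, 64, 4, 16]  score +0 (running 128)
Board after move:
  0   0   0   0
  2   4   0  64
 64  16   4   4
  8 128  16  16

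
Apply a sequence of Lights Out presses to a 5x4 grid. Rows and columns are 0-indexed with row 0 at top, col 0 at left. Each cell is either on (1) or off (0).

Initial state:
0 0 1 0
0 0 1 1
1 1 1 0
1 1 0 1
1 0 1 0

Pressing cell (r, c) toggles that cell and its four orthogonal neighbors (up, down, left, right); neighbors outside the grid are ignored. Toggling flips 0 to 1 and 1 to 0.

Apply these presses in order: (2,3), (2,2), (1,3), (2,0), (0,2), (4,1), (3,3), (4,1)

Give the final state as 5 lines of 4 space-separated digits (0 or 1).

Answer: 0 1 0 0
1 0 0 1
0 1 1 0
0 1 0 1
1 0 1 1

Derivation:
After press 1 at (2,3):
0 0 1 0
0 0 1 0
1 1 0 1
1 1 0 0
1 0 1 0

After press 2 at (2,2):
0 0 1 0
0 0 0 0
1 0 1 0
1 1 1 0
1 0 1 0

After press 3 at (1,3):
0 0 1 1
0 0 1 1
1 0 1 1
1 1 1 0
1 0 1 0

After press 4 at (2,0):
0 0 1 1
1 0 1 1
0 1 1 1
0 1 1 0
1 0 1 0

After press 5 at (0,2):
0 1 0 0
1 0 0 1
0 1 1 1
0 1 1 0
1 0 1 0

After press 6 at (4,1):
0 1 0 0
1 0 0 1
0 1 1 1
0 0 1 0
0 1 0 0

After press 7 at (3,3):
0 1 0 0
1 0 0 1
0 1 1 0
0 0 0 1
0 1 0 1

After press 8 at (4,1):
0 1 0 0
1 0 0 1
0 1 1 0
0 1 0 1
1 0 1 1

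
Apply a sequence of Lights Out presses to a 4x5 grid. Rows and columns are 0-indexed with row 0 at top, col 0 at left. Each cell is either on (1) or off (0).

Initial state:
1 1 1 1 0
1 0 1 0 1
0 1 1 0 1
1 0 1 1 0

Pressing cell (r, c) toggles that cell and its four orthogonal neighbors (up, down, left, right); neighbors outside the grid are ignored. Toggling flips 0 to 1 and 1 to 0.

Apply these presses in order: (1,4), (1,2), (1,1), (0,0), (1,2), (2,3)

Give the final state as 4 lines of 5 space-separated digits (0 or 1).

Answer: 0 1 1 1 1
1 1 0 0 0
0 0 0 1 1
1 0 1 0 0

Derivation:
After press 1 at (1,4):
1 1 1 1 1
1 0 1 1 0
0 1 1 0 0
1 0 1 1 0

After press 2 at (1,2):
1 1 0 1 1
1 1 0 0 0
0 1 0 0 0
1 0 1 1 0

After press 3 at (1,1):
1 0 0 1 1
0 0 1 0 0
0 0 0 0 0
1 0 1 1 0

After press 4 at (0,0):
0 1 0 1 1
1 0 1 0 0
0 0 0 0 0
1 0 1 1 0

After press 5 at (1,2):
0 1 1 1 1
1 1 0 1 0
0 0 1 0 0
1 0 1 1 0

After press 6 at (2,3):
0 1 1 1 1
1 1 0 0 0
0 0 0 1 1
1 0 1 0 0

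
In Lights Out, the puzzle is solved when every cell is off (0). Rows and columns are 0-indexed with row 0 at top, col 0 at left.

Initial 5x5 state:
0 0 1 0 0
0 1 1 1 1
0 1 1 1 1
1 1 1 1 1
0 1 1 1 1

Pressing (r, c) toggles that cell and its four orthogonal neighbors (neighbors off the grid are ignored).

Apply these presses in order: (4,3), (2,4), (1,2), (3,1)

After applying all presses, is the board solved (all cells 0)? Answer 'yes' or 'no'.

Answer: yes

Derivation:
After press 1 at (4,3):
0 0 1 0 0
0 1 1 1 1
0 1 1 1 1
1 1 1 0 1
0 1 0 0 0

After press 2 at (2,4):
0 0 1 0 0
0 1 1 1 0
0 1 1 0 0
1 1 1 0 0
0 1 0 0 0

After press 3 at (1,2):
0 0 0 0 0
0 0 0 0 0
0 1 0 0 0
1 1 1 0 0
0 1 0 0 0

After press 4 at (3,1):
0 0 0 0 0
0 0 0 0 0
0 0 0 0 0
0 0 0 0 0
0 0 0 0 0

Lights still on: 0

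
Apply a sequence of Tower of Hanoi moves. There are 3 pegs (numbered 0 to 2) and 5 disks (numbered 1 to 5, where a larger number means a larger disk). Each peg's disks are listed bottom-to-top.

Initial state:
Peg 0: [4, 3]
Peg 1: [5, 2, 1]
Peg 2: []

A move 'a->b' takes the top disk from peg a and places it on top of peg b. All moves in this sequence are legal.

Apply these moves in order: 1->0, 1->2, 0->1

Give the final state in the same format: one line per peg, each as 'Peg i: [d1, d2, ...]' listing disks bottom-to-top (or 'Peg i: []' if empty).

After move 1 (1->0):
Peg 0: [4, 3, 1]
Peg 1: [5, 2]
Peg 2: []

After move 2 (1->2):
Peg 0: [4, 3, 1]
Peg 1: [5]
Peg 2: [2]

After move 3 (0->1):
Peg 0: [4, 3]
Peg 1: [5, 1]
Peg 2: [2]

Answer: Peg 0: [4, 3]
Peg 1: [5, 1]
Peg 2: [2]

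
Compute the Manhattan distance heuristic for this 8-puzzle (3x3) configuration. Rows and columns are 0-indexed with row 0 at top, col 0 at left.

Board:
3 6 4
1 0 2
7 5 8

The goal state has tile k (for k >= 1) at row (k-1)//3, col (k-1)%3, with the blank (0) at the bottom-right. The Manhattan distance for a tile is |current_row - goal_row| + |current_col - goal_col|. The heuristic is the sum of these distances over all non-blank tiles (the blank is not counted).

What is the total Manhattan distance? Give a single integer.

Tile 3: at (0,0), goal (0,2), distance |0-0|+|0-2| = 2
Tile 6: at (0,1), goal (1,2), distance |0-1|+|1-2| = 2
Tile 4: at (0,2), goal (1,0), distance |0-1|+|2-0| = 3
Tile 1: at (1,0), goal (0,0), distance |1-0|+|0-0| = 1
Tile 2: at (1,2), goal (0,1), distance |1-0|+|2-1| = 2
Tile 7: at (2,0), goal (2,0), distance |2-2|+|0-0| = 0
Tile 5: at (2,1), goal (1,1), distance |2-1|+|1-1| = 1
Tile 8: at (2,2), goal (2,1), distance |2-2|+|2-1| = 1
Sum: 2 + 2 + 3 + 1 + 2 + 0 + 1 + 1 = 12

Answer: 12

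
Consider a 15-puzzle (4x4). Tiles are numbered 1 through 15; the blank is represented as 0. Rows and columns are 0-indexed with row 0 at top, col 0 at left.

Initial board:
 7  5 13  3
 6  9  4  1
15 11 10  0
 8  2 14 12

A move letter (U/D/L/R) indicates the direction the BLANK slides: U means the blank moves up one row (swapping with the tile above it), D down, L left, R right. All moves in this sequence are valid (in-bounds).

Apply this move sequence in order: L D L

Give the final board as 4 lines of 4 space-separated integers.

After move 1 (L):
 7  5 13  3
 6  9  4  1
15 11  0 10
 8  2 14 12

After move 2 (D):
 7  5 13  3
 6  9  4  1
15 11 14 10
 8  2  0 12

After move 3 (L):
 7  5 13  3
 6  9  4  1
15 11 14 10
 8  0  2 12

Answer:  7  5 13  3
 6  9  4  1
15 11 14 10
 8  0  2 12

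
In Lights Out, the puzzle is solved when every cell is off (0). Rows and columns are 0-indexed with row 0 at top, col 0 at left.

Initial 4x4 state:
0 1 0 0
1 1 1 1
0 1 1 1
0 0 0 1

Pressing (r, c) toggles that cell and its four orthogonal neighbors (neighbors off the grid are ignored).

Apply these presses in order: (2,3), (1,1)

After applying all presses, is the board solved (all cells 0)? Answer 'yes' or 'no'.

Answer: yes

Derivation:
After press 1 at (2,3):
0 1 0 0
1 1 1 0
0 1 0 0
0 0 0 0

After press 2 at (1,1):
0 0 0 0
0 0 0 0
0 0 0 0
0 0 0 0

Lights still on: 0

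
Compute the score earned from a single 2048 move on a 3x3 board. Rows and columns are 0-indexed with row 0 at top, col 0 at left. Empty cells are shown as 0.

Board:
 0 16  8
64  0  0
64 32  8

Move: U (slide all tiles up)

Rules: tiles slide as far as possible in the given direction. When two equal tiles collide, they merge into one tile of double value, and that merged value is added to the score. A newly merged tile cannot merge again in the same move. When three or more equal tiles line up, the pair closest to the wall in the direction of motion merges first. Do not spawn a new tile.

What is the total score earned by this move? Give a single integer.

Slide up:
col 0: [0, 64, 64] -> [128, 0, 0]  score +128 (running 128)
col 1: [16, 0, 32] -> [16, 32, 0]  score +0 (running 128)
col 2: [8, 0, 8] -> [16, 0, 0]  score +16 (running 144)
Board after move:
128  16  16
  0  32   0
  0   0   0

Answer: 144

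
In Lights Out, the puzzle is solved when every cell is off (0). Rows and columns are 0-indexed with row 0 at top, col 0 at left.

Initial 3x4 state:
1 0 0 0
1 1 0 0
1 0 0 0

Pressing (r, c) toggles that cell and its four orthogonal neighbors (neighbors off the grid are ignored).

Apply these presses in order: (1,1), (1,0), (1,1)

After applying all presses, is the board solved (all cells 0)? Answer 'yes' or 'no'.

After press 1 at (1,1):
1 1 0 0
0 0 1 0
1 1 0 0

After press 2 at (1,0):
0 1 0 0
1 1 1 0
0 1 0 0

After press 3 at (1,1):
0 0 0 0
0 0 0 0
0 0 0 0

Lights still on: 0

Answer: yes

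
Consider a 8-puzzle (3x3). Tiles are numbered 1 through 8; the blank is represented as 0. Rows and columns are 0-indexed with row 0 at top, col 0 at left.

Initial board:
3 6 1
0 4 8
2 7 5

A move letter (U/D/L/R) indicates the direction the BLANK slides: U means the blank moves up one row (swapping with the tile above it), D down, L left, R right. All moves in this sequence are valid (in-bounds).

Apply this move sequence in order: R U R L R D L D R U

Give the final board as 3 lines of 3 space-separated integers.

After move 1 (R):
3 6 1
4 0 8
2 7 5

After move 2 (U):
3 0 1
4 6 8
2 7 5

After move 3 (R):
3 1 0
4 6 8
2 7 5

After move 4 (L):
3 0 1
4 6 8
2 7 5

After move 5 (R):
3 1 0
4 6 8
2 7 5

After move 6 (D):
3 1 8
4 6 0
2 7 5

After move 7 (L):
3 1 8
4 0 6
2 7 5

After move 8 (D):
3 1 8
4 7 6
2 0 5

After move 9 (R):
3 1 8
4 7 6
2 5 0

After move 10 (U):
3 1 8
4 7 0
2 5 6

Answer: 3 1 8
4 7 0
2 5 6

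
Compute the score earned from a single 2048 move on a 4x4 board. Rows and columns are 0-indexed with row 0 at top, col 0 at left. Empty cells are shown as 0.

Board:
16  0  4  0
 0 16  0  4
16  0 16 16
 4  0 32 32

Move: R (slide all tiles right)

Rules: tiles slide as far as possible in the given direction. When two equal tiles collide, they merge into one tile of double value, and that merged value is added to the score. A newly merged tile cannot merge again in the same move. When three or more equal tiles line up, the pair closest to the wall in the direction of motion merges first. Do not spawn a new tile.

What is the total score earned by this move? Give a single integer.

Slide right:
row 0: [16, 0, 4, 0] -> [0, 0, 16, 4]  score +0 (running 0)
row 1: [0, 16, 0, 4] -> [0, 0, 16, 4]  score +0 (running 0)
row 2: [16, 0, 16, 16] -> [0, 0, 16, 32]  score +32 (running 32)
row 3: [4, 0, 32, 32] -> [0, 0, 4, 64]  score +64 (running 96)
Board after move:
 0  0 16  4
 0  0 16  4
 0  0 16 32
 0  0  4 64

Answer: 96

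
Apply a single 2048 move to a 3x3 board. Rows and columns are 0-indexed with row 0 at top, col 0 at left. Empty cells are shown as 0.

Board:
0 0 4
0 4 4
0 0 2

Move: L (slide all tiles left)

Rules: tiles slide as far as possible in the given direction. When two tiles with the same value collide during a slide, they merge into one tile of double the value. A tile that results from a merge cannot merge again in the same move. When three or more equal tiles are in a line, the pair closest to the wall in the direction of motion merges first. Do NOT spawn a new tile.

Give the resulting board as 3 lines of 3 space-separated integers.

Answer: 4 0 0
8 0 0
2 0 0

Derivation:
Slide left:
row 0: [0, 0, 4] -> [4, 0, 0]
row 1: [0, 4, 4] -> [8, 0, 0]
row 2: [0, 0, 2] -> [2, 0, 0]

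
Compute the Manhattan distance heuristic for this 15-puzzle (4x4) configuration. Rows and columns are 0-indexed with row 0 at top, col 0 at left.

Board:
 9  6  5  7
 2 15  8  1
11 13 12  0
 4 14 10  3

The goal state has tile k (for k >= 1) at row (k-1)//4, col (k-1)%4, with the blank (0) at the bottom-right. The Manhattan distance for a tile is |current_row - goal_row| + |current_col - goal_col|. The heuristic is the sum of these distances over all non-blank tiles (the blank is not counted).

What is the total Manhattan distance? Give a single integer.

Answer: 35

Derivation:
Tile 9: at (0,0), goal (2,0), distance |0-2|+|0-0| = 2
Tile 6: at (0,1), goal (1,1), distance |0-1|+|1-1| = 1
Tile 5: at (0,2), goal (1,0), distance |0-1|+|2-0| = 3
Tile 7: at (0,3), goal (1,2), distance |0-1|+|3-2| = 2
Tile 2: at (1,0), goal (0,1), distance |1-0|+|0-1| = 2
Tile 15: at (1,1), goal (3,2), distance |1-3|+|1-2| = 3
Tile 8: at (1,2), goal (1,3), distance |1-1|+|2-3| = 1
Tile 1: at (1,3), goal (0,0), distance |1-0|+|3-0| = 4
Tile 11: at (2,0), goal (2,2), distance |2-2|+|0-2| = 2
Tile 13: at (2,1), goal (3,0), distance |2-3|+|1-0| = 2
Tile 12: at (2,2), goal (2,3), distance |2-2|+|2-3| = 1
Tile 4: at (3,0), goal (0,3), distance |3-0|+|0-3| = 6
Tile 14: at (3,1), goal (3,1), distance |3-3|+|1-1| = 0
Tile 10: at (3,2), goal (2,1), distance |3-2|+|2-1| = 2
Tile 3: at (3,3), goal (0,2), distance |3-0|+|3-2| = 4
Sum: 2 + 1 + 3 + 2 + 2 + 3 + 1 + 4 + 2 + 2 + 1 + 6 + 0 + 2 + 4 = 35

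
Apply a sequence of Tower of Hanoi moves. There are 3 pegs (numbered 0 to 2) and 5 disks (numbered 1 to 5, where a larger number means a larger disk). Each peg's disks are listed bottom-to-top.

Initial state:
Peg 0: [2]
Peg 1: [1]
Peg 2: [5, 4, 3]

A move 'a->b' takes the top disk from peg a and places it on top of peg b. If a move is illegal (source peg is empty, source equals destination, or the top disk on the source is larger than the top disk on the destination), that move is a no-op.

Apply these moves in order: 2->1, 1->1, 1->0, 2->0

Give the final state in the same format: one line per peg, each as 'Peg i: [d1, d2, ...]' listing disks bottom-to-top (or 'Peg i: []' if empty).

Answer: Peg 0: [2, 1]
Peg 1: []
Peg 2: [5, 4, 3]

Derivation:
After move 1 (2->1):
Peg 0: [2]
Peg 1: [1]
Peg 2: [5, 4, 3]

After move 2 (1->1):
Peg 0: [2]
Peg 1: [1]
Peg 2: [5, 4, 3]

After move 3 (1->0):
Peg 0: [2, 1]
Peg 1: []
Peg 2: [5, 4, 3]

After move 4 (2->0):
Peg 0: [2, 1]
Peg 1: []
Peg 2: [5, 4, 3]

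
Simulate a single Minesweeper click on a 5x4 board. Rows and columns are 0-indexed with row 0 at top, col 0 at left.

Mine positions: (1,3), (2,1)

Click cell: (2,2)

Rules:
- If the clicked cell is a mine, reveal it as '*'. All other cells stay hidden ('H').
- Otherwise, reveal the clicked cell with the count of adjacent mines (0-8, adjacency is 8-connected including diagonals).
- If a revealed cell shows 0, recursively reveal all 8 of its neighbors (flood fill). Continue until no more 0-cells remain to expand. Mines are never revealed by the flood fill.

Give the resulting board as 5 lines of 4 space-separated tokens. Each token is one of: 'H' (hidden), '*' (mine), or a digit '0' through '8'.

H H H H
H H H H
H H 2 H
H H H H
H H H H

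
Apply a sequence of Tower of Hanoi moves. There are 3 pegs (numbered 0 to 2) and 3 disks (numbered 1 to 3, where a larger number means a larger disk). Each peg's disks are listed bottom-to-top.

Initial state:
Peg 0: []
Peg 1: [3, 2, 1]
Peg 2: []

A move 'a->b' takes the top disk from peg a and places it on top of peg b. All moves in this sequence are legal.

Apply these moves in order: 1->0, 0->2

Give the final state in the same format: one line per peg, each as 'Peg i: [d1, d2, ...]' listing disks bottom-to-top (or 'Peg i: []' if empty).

After move 1 (1->0):
Peg 0: [1]
Peg 1: [3, 2]
Peg 2: []

After move 2 (0->2):
Peg 0: []
Peg 1: [3, 2]
Peg 2: [1]

Answer: Peg 0: []
Peg 1: [3, 2]
Peg 2: [1]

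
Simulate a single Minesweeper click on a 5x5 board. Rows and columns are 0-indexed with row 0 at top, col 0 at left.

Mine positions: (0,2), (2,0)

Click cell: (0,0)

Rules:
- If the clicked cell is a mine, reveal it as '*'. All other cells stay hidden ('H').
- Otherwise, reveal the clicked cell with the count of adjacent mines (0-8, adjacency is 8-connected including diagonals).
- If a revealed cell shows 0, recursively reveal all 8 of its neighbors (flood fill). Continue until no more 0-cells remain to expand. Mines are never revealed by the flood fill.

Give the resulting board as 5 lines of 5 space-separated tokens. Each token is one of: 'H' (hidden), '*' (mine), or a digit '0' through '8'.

0 1 H H H
1 2 H H H
H H H H H
H H H H H
H H H H H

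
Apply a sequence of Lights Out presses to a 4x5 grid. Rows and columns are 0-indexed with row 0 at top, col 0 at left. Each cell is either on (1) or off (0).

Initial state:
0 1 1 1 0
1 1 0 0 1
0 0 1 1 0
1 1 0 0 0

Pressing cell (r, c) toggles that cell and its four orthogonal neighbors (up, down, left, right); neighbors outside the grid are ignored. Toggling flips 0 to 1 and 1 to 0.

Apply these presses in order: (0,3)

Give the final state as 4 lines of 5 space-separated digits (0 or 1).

Answer: 0 1 0 0 1
1 1 0 1 1
0 0 1 1 0
1 1 0 0 0

Derivation:
After press 1 at (0,3):
0 1 0 0 1
1 1 0 1 1
0 0 1 1 0
1 1 0 0 0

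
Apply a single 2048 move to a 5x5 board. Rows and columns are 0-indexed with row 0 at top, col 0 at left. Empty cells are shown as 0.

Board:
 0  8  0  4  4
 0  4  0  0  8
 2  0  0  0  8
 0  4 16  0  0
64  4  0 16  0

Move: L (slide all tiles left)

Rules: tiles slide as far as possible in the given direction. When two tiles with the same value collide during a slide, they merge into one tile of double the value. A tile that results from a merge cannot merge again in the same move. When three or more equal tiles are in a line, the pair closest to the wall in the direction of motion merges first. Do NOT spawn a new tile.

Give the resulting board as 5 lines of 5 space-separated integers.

Slide left:
row 0: [0, 8, 0, 4, 4] -> [8, 8, 0, 0, 0]
row 1: [0, 4, 0, 0, 8] -> [4, 8, 0, 0, 0]
row 2: [2, 0, 0, 0, 8] -> [2, 8, 0, 0, 0]
row 3: [0, 4, 16, 0, 0] -> [4, 16, 0, 0, 0]
row 4: [64, 4, 0, 16, 0] -> [64, 4, 16, 0, 0]

Answer:  8  8  0  0  0
 4  8  0  0  0
 2  8  0  0  0
 4 16  0  0  0
64  4 16  0  0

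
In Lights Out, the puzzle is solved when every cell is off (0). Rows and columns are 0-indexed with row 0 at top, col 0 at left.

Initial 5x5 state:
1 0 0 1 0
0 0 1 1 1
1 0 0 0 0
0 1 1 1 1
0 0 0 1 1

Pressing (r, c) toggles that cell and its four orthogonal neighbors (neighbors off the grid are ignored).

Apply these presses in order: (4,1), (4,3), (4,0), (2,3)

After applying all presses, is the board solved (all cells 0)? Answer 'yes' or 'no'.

Answer: no

Derivation:
After press 1 at (4,1):
1 0 0 1 0
0 0 1 1 1
1 0 0 0 0
0 0 1 1 1
1 1 1 1 1

After press 2 at (4,3):
1 0 0 1 0
0 0 1 1 1
1 0 0 0 0
0 0 1 0 1
1 1 0 0 0

After press 3 at (4,0):
1 0 0 1 0
0 0 1 1 1
1 0 0 0 0
1 0 1 0 1
0 0 0 0 0

After press 4 at (2,3):
1 0 0 1 0
0 0 1 0 1
1 0 1 1 1
1 0 1 1 1
0 0 0 0 0

Lights still on: 12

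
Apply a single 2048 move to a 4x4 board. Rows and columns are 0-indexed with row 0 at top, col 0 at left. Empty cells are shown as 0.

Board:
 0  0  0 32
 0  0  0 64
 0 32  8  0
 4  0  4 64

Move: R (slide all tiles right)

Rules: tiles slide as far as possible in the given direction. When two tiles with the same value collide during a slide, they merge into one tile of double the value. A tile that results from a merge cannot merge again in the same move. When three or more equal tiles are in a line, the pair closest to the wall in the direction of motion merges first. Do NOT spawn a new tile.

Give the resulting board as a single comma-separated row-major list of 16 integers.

Answer: 0, 0, 0, 32, 0, 0, 0, 64, 0, 0, 32, 8, 0, 0, 8, 64

Derivation:
Slide right:
row 0: [0, 0, 0, 32] -> [0, 0, 0, 32]
row 1: [0, 0, 0, 64] -> [0, 0, 0, 64]
row 2: [0, 32, 8, 0] -> [0, 0, 32, 8]
row 3: [4, 0, 4, 64] -> [0, 0, 8, 64]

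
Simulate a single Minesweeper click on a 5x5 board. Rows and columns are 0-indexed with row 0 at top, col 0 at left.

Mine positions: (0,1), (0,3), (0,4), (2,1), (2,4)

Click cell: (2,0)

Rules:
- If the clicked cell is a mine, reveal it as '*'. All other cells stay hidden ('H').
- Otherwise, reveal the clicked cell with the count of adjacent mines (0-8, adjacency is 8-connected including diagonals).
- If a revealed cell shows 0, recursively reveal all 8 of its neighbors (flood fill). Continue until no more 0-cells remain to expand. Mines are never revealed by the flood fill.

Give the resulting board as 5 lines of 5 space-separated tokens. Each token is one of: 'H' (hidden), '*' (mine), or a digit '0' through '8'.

H H H H H
H H H H H
1 H H H H
H H H H H
H H H H H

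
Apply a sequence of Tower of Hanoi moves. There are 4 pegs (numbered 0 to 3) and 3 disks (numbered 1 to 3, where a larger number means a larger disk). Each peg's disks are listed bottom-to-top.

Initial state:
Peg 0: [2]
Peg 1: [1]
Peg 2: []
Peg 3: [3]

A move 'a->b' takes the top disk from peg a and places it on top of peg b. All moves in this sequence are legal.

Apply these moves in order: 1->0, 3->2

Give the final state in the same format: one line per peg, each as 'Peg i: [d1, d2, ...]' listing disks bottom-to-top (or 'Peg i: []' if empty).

After move 1 (1->0):
Peg 0: [2, 1]
Peg 1: []
Peg 2: []
Peg 3: [3]

After move 2 (3->2):
Peg 0: [2, 1]
Peg 1: []
Peg 2: [3]
Peg 3: []

Answer: Peg 0: [2, 1]
Peg 1: []
Peg 2: [3]
Peg 3: []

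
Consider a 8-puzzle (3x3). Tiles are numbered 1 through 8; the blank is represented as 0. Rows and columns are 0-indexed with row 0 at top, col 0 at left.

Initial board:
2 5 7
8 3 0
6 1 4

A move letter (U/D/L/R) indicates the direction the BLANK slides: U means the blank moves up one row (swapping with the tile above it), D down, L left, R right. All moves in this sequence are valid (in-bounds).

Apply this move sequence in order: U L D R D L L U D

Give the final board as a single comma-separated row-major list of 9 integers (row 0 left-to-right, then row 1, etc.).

Answer: 2, 3, 5, 8, 7, 4, 0, 6, 1

Derivation:
After move 1 (U):
2 5 0
8 3 7
6 1 4

After move 2 (L):
2 0 5
8 3 7
6 1 4

After move 3 (D):
2 3 5
8 0 7
6 1 4

After move 4 (R):
2 3 5
8 7 0
6 1 4

After move 5 (D):
2 3 5
8 7 4
6 1 0

After move 6 (L):
2 3 5
8 7 4
6 0 1

After move 7 (L):
2 3 5
8 7 4
0 6 1

After move 8 (U):
2 3 5
0 7 4
8 6 1

After move 9 (D):
2 3 5
8 7 4
0 6 1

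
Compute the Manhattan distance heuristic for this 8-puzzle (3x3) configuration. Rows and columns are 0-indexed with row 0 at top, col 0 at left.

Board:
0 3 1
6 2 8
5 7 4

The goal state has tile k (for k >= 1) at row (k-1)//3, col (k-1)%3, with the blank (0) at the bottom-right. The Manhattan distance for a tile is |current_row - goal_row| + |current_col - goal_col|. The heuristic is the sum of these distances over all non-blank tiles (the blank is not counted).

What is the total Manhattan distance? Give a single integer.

Answer: 14

Derivation:
Tile 3: at (0,1), goal (0,2), distance |0-0|+|1-2| = 1
Tile 1: at (0,2), goal (0,0), distance |0-0|+|2-0| = 2
Tile 6: at (1,0), goal (1,2), distance |1-1|+|0-2| = 2
Tile 2: at (1,1), goal (0,1), distance |1-0|+|1-1| = 1
Tile 8: at (1,2), goal (2,1), distance |1-2|+|2-1| = 2
Tile 5: at (2,0), goal (1,1), distance |2-1|+|0-1| = 2
Tile 7: at (2,1), goal (2,0), distance |2-2|+|1-0| = 1
Tile 4: at (2,2), goal (1,0), distance |2-1|+|2-0| = 3
Sum: 1 + 2 + 2 + 1 + 2 + 2 + 1 + 3 = 14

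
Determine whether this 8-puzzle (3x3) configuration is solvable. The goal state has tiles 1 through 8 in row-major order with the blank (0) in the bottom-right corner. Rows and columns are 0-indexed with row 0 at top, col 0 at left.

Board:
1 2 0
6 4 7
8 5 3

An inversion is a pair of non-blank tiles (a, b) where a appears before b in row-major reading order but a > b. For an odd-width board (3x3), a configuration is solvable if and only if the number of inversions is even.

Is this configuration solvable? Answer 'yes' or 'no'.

Answer: no

Derivation:
Inversions (pairs i<j in row-major order where tile[i] > tile[j] > 0): 9
9 is odd, so the puzzle is not solvable.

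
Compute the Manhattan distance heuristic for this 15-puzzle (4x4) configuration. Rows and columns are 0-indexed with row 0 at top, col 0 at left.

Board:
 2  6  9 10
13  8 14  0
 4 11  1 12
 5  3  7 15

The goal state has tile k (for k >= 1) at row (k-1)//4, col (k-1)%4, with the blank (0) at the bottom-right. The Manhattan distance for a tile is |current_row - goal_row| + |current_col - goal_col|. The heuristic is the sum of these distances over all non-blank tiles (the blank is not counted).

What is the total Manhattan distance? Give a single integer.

Tile 2: (0,0)->(0,1) = 1
Tile 6: (0,1)->(1,1) = 1
Tile 9: (0,2)->(2,0) = 4
Tile 10: (0,3)->(2,1) = 4
Tile 13: (1,0)->(3,0) = 2
Tile 8: (1,1)->(1,3) = 2
Tile 14: (1,2)->(3,1) = 3
Tile 4: (2,0)->(0,3) = 5
Tile 11: (2,1)->(2,2) = 1
Tile 1: (2,2)->(0,0) = 4
Tile 12: (2,3)->(2,3) = 0
Tile 5: (3,0)->(1,0) = 2
Tile 3: (3,1)->(0,2) = 4
Tile 7: (3,2)->(1,2) = 2
Tile 15: (3,3)->(3,2) = 1
Sum: 1 + 1 + 4 + 4 + 2 + 2 + 3 + 5 + 1 + 4 + 0 + 2 + 4 + 2 + 1 = 36

Answer: 36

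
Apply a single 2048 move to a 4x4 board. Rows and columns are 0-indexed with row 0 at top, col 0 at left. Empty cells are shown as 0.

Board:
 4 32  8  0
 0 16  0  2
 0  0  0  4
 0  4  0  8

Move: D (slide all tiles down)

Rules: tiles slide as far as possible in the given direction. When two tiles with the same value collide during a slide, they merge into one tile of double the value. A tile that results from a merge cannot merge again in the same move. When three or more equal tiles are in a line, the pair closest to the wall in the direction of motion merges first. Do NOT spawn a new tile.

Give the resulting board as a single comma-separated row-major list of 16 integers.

Slide down:
col 0: [4, 0, 0, 0] -> [0, 0, 0, 4]
col 1: [32, 16, 0, 4] -> [0, 32, 16, 4]
col 2: [8, 0, 0, 0] -> [0, 0, 0, 8]
col 3: [0, 2, 4, 8] -> [0, 2, 4, 8]

Answer: 0, 0, 0, 0, 0, 32, 0, 2, 0, 16, 0, 4, 4, 4, 8, 8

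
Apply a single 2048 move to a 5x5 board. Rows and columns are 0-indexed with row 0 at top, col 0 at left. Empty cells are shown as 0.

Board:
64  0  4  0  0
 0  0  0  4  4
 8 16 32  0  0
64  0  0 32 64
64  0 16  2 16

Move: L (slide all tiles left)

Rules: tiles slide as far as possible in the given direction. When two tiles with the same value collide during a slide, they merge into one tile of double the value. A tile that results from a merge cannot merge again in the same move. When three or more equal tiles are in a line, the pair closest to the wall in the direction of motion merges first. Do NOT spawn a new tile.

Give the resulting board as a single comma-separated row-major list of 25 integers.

Slide left:
row 0: [64, 0, 4, 0, 0] -> [64, 4, 0, 0, 0]
row 1: [0, 0, 0, 4, 4] -> [8, 0, 0, 0, 0]
row 2: [8, 16, 32, 0, 0] -> [8, 16, 32, 0, 0]
row 3: [64, 0, 0, 32, 64] -> [64, 32, 64, 0, 0]
row 4: [64, 0, 16, 2, 16] -> [64, 16, 2, 16, 0]

Answer: 64, 4, 0, 0, 0, 8, 0, 0, 0, 0, 8, 16, 32, 0, 0, 64, 32, 64, 0, 0, 64, 16, 2, 16, 0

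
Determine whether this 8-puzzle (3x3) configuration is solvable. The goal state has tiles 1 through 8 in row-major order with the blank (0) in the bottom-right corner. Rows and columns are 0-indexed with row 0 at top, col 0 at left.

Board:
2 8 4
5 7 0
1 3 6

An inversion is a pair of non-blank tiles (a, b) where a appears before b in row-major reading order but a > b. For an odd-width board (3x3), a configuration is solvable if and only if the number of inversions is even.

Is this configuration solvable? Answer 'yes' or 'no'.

Inversions (pairs i<j in row-major order where tile[i] > tile[j] > 0): 14
14 is even, so the puzzle is solvable.

Answer: yes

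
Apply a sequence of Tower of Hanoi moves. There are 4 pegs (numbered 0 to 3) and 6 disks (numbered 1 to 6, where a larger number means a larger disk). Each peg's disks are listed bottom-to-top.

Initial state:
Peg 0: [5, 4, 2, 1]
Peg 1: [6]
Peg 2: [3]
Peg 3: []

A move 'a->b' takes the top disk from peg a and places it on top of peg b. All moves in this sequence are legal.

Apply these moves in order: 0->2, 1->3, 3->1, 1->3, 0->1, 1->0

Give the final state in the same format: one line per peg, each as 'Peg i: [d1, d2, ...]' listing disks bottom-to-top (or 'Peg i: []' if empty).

Answer: Peg 0: [5, 4, 2]
Peg 1: []
Peg 2: [3, 1]
Peg 3: [6]

Derivation:
After move 1 (0->2):
Peg 0: [5, 4, 2]
Peg 1: [6]
Peg 2: [3, 1]
Peg 3: []

After move 2 (1->3):
Peg 0: [5, 4, 2]
Peg 1: []
Peg 2: [3, 1]
Peg 3: [6]

After move 3 (3->1):
Peg 0: [5, 4, 2]
Peg 1: [6]
Peg 2: [3, 1]
Peg 3: []

After move 4 (1->3):
Peg 0: [5, 4, 2]
Peg 1: []
Peg 2: [3, 1]
Peg 3: [6]

After move 5 (0->1):
Peg 0: [5, 4]
Peg 1: [2]
Peg 2: [3, 1]
Peg 3: [6]

After move 6 (1->0):
Peg 0: [5, 4, 2]
Peg 1: []
Peg 2: [3, 1]
Peg 3: [6]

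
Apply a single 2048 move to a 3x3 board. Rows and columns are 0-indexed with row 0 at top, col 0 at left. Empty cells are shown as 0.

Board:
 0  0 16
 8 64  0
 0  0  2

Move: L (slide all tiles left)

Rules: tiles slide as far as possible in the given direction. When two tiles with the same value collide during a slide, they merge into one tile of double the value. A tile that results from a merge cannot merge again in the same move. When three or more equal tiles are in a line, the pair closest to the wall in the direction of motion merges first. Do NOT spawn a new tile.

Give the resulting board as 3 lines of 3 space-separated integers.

Slide left:
row 0: [0, 0, 16] -> [16, 0, 0]
row 1: [8, 64, 0] -> [8, 64, 0]
row 2: [0, 0, 2] -> [2, 0, 0]

Answer: 16  0  0
 8 64  0
 2  0  0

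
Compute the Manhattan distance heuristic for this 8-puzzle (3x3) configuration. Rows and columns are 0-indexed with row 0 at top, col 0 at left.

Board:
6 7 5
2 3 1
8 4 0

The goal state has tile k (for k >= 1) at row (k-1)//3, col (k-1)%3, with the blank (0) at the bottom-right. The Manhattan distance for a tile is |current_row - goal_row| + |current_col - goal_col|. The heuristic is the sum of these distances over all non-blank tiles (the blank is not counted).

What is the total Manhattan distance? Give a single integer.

Tile 6: (0,0)->(1,2) = 3
Tile 7: (0,1)->(2,0) = 3
Tile 5: (0,2)->(1,1) = 2
Tile 2: (1,0)->(0,1) = 2
Tile 3: (1,1)->(0,2) = 2
Tile 1: (1,2)->(0,0) = 3
Tile 8: (2,0)->(2,1) = 1
Tile 4: (2,1)->(1,0) = 2
Sum: 3 + 3 + 2 + 2 + 2 + 3 + 1 + 2 = 18

Answer: 18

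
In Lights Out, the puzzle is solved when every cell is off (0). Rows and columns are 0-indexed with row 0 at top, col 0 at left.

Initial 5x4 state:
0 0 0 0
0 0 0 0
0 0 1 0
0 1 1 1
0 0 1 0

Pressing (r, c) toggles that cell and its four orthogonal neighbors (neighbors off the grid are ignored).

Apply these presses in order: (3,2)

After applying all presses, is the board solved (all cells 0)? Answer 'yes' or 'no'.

After press 1 at (3,2):
0 0 0 0
0 0 0 0
0 0 0 0
0 0 0 0
0 0 0 0

Lights still on: 0

Answer: yes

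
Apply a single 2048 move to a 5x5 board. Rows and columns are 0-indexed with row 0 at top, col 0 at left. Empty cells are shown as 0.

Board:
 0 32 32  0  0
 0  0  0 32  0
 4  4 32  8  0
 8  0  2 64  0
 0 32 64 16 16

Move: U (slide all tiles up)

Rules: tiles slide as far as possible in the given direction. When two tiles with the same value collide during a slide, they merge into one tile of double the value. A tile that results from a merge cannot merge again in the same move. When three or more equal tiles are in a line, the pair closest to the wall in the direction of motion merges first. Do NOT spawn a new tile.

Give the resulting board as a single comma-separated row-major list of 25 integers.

Answer: 4, 32, 64, 32, 16, 8, 4, 2, 8, 0, 0, 32, 64, 64, 0, 0, 0, 0, 16, 0, 0, 0, 0, 0, 0

Derivation:
Slide up:
col 0: [0, 0, 4, 8, 0] -> [4, 8, 0, 0, 0]
col 1: [32, 0, 4, 0, 32] -> [32, 4, 32, 0, 0]
col 2: [32, 0, 32, 2, 64] -> [64, 2, 64, 0, 0]
col 3: [0, 32, 8, 64, 16] -> [32, 8, 64, 16, 0]
col 4: [0, 0, 0, 0, 16] -> [16, 0, 0, 0, 0]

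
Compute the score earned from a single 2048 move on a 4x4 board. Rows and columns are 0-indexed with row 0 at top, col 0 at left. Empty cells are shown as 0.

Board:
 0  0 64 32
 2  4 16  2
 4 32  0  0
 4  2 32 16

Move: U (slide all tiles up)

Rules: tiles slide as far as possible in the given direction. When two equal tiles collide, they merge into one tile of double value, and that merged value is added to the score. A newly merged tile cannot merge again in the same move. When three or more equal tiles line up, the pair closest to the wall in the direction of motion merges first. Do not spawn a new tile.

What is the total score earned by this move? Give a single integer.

Answer: 8

Derivation:
Slide up:
col 0: [0, 2, 4, 4] -> [2, 8, 0, 0]  score +8 (running 8)
col 1: [0, 4, 32, 2] -> [4, 32, 2, 0]  score +0 (running 8)
col 2: [64, 16, 0, 32] -> [64, 16, 32, 0]  score +0 (running 8)
col 3: [32, 2, 0, 16] -> [32, 2, 16, 0]  score +0 (running 8)
Board after move:
 2  4 64 32
 8 32 16  2
 0  2 32 16
 0  0  0  0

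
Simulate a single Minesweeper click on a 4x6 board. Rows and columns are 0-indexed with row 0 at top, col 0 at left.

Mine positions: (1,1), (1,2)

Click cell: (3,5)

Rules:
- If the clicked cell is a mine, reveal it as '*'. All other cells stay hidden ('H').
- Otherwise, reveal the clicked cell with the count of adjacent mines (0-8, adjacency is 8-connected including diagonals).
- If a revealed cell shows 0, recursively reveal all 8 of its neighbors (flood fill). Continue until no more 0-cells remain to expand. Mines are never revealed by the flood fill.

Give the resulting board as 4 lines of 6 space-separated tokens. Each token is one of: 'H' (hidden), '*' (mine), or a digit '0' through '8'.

H H H 1 0 0
H H H 1 0 0
1 2 2 1 0 0
0 0 0 0 0 0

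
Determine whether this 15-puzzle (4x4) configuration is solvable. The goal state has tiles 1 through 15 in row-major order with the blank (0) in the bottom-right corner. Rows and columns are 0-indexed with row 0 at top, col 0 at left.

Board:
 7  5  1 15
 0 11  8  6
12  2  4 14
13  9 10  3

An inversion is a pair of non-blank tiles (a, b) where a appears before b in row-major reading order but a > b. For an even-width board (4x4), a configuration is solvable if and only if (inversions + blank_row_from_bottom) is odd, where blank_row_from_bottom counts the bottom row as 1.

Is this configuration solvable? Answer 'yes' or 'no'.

Inversions: 50
Blank is in row 1 (0-indexed from top), which is row 3 counting from the bottom (bottom = 1).
50 + 3 = 53, which is odd, so the puzzle is solvable.

Answer: yes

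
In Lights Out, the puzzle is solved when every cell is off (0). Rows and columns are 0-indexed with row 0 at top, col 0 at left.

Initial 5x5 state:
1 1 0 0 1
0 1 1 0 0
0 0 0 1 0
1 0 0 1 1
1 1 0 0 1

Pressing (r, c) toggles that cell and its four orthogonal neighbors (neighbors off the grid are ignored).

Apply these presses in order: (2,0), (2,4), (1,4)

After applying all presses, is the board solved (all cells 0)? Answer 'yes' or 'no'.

Answer: no

Derivation:
After press 1 at (2,0):
1 1 0 0 1
1 1 1 0 0
1 1 0 1 0
0 0 0 1 1
1 1 0 0 1

After press 2 at (2,4):
1 1 0 0 1
1 1 1 0 1
1 1 0 0 1
0 0 0 1 0
1 1 0 0 1

After press 3 at (1,4):
1 1 0 0 0
1 1 1 1 0
1 1 0 0 0
0 0 0 1 0
1 1 0 0 1

Lights still on: 12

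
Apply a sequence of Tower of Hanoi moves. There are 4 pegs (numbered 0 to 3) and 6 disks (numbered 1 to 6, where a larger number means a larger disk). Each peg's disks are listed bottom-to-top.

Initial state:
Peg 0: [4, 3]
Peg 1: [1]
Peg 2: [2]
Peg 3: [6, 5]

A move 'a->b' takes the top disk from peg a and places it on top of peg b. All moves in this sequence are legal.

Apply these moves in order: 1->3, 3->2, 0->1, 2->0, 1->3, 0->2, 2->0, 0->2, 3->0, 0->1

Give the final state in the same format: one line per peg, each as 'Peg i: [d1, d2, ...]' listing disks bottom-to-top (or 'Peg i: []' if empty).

Answer: Peg 0: [4]
Peg 1: [3]
Peg 2: [2, 1]
Peg 3: [6, 5]

Derivation:
After move 1 (1->3):
Peg 0: [4, 3]
Peg 1: []
Peg 2: [2]
Peg 3: [6, 5, 1]

After move 2 (3->2):
Peg 0: [4, 3]
Peg 1: []
Peg 2: [2, 1]
Peg 3: [6, 5]

After move 3 (0->1):
Peg 0: [4]
Peg 1: [3]
Peg 2: [2, 1]
Peg 3: [6, 5]

After move 4 (2->0):
Peg 0: [4, 1]
Peg 1: [3]
Peg 2: [2]
Peg 3: [6, 5]

After move 5 (1->3):
Peg 0: [4, 1]
Peg 1: []
Peg 2: [2]
Peg 3: [6, 5, 3]

After move 6 (0->2):
Peg 0: [4]
Peg 1: []
Peg 2: [2, 1]
Peg 3: [6, 5, 3]

After move 7 (2->0):
Peg 0: [4, 1]
Peg 1: []
Peg 2: [2]
Peg 3: [6, 5, 3]

After move 8 (0->2):
Peg 0: [4]
Peg 1: []
Peg 2: [2, 1]
Peg 3: [6, 5, 3]

After move 9 (3->0):
Peg 0: [4, 3]
Peg 1: []
Peg 2: [2, 1]
Peg 3: [6, 5]

After move 10 (0->1):
Peg 0: [4]
Peg 1: [3]
Peg 2: [2, 1]
Peg 3: [6, 5]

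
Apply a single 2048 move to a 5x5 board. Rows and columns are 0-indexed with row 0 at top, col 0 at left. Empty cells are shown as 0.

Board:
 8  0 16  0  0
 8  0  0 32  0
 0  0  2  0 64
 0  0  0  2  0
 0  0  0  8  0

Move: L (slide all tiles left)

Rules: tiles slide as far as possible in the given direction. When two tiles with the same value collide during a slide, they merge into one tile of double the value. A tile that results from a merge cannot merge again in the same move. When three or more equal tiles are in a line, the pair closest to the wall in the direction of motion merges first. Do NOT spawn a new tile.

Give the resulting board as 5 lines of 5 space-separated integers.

Slide left:
row 0: [8, 0, 16, 0, 0] -> [8, 16, 0, 0, 0]
row 1: [8, 0, 0, 32, 0] -> [8, 32, 0, 0, 0]
row 2: [0, 0, 2, 0, 64] -> [2, 64, 0, 0, 0]
row 3: [0, 0, 0, 2, 0] -> [2, 0, 0, 0, 0]
row 4: [0, 0, 0, 8, 0] -> [8, 0, 0, 0, 0]

Answer:  8 16  0  0  0
 8 32  0  0  0
 2 64  0  0  0
 2  0  0  0  0
 8  0  0  0  0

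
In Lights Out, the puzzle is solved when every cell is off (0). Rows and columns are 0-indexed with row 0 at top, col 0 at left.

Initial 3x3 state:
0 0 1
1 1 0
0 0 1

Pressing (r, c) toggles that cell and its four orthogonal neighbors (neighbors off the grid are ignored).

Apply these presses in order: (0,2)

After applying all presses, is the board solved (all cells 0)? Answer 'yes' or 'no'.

After press 1 at (0,2):
0 1 0
1 1 1
0 0 1

Lights still on: 5

Answer: no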